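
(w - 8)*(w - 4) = w^2 - 12*w + 32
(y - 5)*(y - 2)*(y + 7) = y^3 - 39*y + 70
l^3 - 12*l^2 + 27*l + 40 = (l - 8)*(l - 5)*(l + 1)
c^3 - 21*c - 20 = (c - 5)*(c + 1)*(c + 4)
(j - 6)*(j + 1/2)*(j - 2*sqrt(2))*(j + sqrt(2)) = j^4 - 11*j^3/2 - sqrt(2)*j^3 - 7*j^2 + 11*sqrt(2)*j^2/2 + 3*sqrt(2)*j + 22*j + 12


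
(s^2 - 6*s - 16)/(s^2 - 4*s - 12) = (s - 8)/(s - 6)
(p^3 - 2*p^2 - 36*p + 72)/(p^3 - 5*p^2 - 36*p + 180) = (p - 2)/(p - 5)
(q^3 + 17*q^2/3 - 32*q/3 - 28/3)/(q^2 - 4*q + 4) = (3*q^2 + 23*q + 14)/(3*(q - 2))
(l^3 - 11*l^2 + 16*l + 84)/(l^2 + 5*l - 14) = (l^3 - 11*l^2 + 16*l + 84)/(l^2 + 5*l - 14)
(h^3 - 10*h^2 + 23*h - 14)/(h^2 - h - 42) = (h^2 - 3*h + 2)/(h + 6)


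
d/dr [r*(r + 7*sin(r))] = 7*r*cos(r) + 2*r + 7*sin(r)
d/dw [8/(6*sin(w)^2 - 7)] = -48*sin(2*w)/(3*cos(2*w) + 4)^2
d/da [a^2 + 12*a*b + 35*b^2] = 2*a + 12*b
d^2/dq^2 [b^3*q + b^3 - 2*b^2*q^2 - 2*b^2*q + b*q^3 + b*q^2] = 2*b*(-2*b + 3*q + 1)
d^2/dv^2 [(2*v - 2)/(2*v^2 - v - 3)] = 4*(3*(1 - 2*v)*(-2*v^2 + v + 3) - (v - 1)*(4*v - 1)^2)/(-2*v^2 + v + 3)^3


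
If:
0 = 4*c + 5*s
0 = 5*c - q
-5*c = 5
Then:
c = -1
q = -5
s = 4/5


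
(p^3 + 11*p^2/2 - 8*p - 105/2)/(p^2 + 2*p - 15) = p + 7/2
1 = 1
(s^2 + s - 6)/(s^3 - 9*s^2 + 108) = (s - 2)/(s^2 - 12*s + 36)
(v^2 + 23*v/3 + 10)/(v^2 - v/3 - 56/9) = 3*(3*v^2 + 23*v + 30)/(9*v^2 - 3*v - 56)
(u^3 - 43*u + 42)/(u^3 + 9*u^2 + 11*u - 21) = (u - 6)/(u + 3)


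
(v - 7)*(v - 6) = v^2 - 13*v + 42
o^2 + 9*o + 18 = (o + 3)*(o + 6)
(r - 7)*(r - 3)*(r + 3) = r^3 - 7*r^2 - 9*r + 63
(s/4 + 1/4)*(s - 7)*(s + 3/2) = s^3/4 - 9*s^2/8 - 4*s - 21/8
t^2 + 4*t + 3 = (t + 1)*(t + 3)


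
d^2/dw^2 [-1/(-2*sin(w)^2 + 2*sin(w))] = (-4 - 1/sin(w) + 4/sin(w)^2 - 2/sin(w)^3)/(2*(sin(w) - 1)^2)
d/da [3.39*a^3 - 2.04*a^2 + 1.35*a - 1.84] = 10.17*a^2 - 4.08*a + 1.35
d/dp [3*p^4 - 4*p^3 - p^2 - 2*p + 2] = 12*p^3 - 12*p^2 - 2*p - 2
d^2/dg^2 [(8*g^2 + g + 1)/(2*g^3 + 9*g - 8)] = 2*(32*g^6 + 12*g^5 - 408*g^4 + 878*g^3 + 150*g^2 + 48*g + 665)/(8*g^9 + 108*g^7 - 96*g^6 + 486*g^5 - 864*g^4 + 1113*g^3 - 1944*g^2 + 1728*g - 512)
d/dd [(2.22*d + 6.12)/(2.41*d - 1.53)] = (27.763074 - 43.731378*d)/(2.41*d - 1.53)^3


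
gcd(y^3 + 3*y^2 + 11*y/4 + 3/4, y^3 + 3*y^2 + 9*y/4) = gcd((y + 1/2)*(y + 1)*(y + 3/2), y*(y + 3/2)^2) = y + 3/2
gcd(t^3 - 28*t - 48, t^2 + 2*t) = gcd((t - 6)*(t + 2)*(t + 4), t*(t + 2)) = t + 2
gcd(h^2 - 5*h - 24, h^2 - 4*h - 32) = h - 8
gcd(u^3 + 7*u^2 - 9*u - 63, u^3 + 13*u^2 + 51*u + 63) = u^2 + 10*u + 21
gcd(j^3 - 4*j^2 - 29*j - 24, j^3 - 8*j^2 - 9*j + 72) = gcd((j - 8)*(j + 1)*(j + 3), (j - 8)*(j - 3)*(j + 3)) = j^2 - 5*j - 24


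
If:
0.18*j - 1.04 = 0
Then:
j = 5.78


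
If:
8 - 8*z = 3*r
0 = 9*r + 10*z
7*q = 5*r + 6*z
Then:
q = 16/147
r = -40/21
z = 12/7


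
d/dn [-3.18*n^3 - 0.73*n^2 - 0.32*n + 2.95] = -9.54*n^2 - 1.46*n - 0.32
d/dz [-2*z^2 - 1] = -4*z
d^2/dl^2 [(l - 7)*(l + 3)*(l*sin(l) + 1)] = -l^3*sin(l) + 4*l^2*sin(l) + 6*l^2*cos(l) + 27*l*sin(l) - 16*l*cos(l) - 8*sin(l) - 42*cos(l) + 2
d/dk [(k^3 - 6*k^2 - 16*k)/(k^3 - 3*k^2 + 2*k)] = 3*(k^2 + 12*k - 20)/(k^4 - 6*k^3 + 13*k^2 - 12*k + 4)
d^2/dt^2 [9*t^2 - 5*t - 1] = 18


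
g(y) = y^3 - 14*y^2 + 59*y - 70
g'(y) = 3*y^2 - 28*y + 59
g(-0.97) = -141.32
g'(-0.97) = 88.98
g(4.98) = 0.12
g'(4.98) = -6.04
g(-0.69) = -117.70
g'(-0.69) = 79.75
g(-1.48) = -191.23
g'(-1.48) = 107.01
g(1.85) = -2.43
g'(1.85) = 17.47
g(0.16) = -60.91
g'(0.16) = 54.60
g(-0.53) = -105.35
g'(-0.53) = 74.68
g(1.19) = -17.93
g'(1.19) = 29.93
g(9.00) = 56.00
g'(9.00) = 50.00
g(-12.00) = -4522.00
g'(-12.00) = 827.00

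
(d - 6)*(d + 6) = d^2 - 36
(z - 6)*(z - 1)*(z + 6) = z^3 - z^2 - 36*z + 36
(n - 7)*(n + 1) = n^2 - 6*n - 7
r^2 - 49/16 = (r - 7/4)*(r + 7/4)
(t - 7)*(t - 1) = t^2 - 8*t + 7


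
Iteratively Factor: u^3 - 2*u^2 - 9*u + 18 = (u + 3)*(u^2 - 5*u + 6) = (u - 2)*(u + 3)*(u - 3)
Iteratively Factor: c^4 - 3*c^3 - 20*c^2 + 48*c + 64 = (c - 4)*(c^3 + c^2 - 16*c - 16) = (c - 4)*(c + 1)*(c^2 - 16) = (c - 4)*(c + 1)*(c + 4)*(c - 4)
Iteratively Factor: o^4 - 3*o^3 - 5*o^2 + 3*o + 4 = (o - 4)*(o^3 + o^2 - o - 1) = (o - 4)*(o - 1)*(o^2 + 2*o + 1) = (o - 4)*(o - 1)*(o + 1)*(o + 1)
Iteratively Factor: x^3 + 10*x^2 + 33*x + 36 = (x + 4)*(x^2 + 6*x + 9) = (x + 3)*(x + 4)*(x + 3)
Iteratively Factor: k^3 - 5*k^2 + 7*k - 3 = (k - 1)*(k^2 - 4*k + 3) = (k - 3)*(k - 1)*(k - 1)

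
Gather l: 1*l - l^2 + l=-l^2 + 2*l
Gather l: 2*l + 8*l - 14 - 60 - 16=10*l - 90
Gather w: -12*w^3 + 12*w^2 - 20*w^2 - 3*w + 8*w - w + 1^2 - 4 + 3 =-12*w^3 - 8*w^2 + 4*w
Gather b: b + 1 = b + 1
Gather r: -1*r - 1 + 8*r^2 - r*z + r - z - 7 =8*r^2 - r*z - z - 8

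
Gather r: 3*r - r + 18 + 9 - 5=2*r + 22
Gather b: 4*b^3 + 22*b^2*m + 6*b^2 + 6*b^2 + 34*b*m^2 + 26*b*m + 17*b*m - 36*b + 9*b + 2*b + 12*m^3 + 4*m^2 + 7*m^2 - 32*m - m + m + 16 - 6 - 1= 4*b^3 + b^2*(22*m + 12) + b*(34*m^2 + 43*m - 25) + 12*m^3 + 11*m^2 - 32*m + 9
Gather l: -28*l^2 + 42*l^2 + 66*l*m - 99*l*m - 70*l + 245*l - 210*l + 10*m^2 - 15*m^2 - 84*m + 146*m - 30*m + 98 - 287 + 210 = 14*l^2 + l*(-33*m - 35) - 5*m^2 + 32*m + 21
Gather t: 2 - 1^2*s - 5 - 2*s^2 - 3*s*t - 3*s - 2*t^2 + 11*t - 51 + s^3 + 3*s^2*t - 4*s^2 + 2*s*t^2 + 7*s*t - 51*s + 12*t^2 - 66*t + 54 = s^3 - 6*s^2 - 55*s + t^2*(2*s + 10) + t*(3*s^2 + 4*s - 55)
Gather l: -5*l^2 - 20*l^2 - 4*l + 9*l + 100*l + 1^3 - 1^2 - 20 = -25*l^2 + 105*l - 20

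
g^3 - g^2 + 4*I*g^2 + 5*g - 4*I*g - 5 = (g - 1)*(g - I)*(g + 5*I)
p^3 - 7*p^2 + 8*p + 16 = (p - 4)^2*(p + 1)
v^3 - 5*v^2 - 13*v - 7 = (v - 7)*(v + 1)^2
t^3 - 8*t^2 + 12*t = t*(t - 6)*(t - 2)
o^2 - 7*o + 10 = (o - 5)*(o - 2)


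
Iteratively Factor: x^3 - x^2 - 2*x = (x + 1)*(x^2 - 2*x) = (x - 2)*(x + 1)*(x)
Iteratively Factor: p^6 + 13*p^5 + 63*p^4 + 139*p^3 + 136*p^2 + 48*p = (p + 4)*(p^5 + 9*p^4 + 27*p^3 + 31*p^2 + 12*p) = p*(p + 4)*(p^4 + 9*p^3 + 27*p^2 + 31*p + 12) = p*(p + 4)^2*(p^3 + 5*p^2 + 7*p + 3) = p*(p + 1)*(p + 4)^2*(p^2 + 4*p + 3) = p*(p + 1)*(p + 3)*(p + 4)^2*(p + 1)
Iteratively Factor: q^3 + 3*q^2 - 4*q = (q + 4)*(q^2 - q) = (q - 1)*(q + 4)*(q)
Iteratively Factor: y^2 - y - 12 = (y + 3)*(y - 4)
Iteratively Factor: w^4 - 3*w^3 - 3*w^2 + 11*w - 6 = (w - 3)*(w^3 - 3*w + 2) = (w - 3)*(w - 1)*(w^2 + w - 2) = (w - 3)*(w - 1)*(w + 2)*(w - 1)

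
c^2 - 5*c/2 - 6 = (c - 4)*(c + 3/2)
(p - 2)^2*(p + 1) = p^3 - 3*p^2 + 4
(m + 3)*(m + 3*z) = m^2 + 3*m*z + 3*m + 9*z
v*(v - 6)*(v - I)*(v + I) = v^4 - 6*v^3 + v^2 - 6*v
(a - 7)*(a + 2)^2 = a^3 - 3*a^2 - 24*a - 28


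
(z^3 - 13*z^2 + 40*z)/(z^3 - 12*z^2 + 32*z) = (z - 5)/(z - 4)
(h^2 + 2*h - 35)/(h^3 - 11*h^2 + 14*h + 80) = (h + 7)/(h^2 - 6*h - 16)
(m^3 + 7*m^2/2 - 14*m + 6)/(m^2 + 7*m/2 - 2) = (m^2 + 4*m - 12)/(m + 4)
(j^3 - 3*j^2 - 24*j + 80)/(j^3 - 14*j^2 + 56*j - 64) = (j^2 + j - 20)/(j^2 - 10*j + 16)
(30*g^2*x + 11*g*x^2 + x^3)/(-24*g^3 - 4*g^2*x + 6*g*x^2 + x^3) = x*(5*g + x)/(-4*g^2 + x^2)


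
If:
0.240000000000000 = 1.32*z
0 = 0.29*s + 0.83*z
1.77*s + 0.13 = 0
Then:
No Solution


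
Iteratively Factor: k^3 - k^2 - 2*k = (k)*(k^2 - k - 2) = k*(k + 1)*(k - 2)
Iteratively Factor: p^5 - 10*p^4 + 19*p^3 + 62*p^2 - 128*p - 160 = (p - 4)*(p^4 - 6*p^3 - 5*p^2 + 42*p + 40) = (p - 4)*(p + 1)*(p^3 - 7*p^2 + 2*p + 40) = (p - 5)*(p - 4)*(p + 1)*(p^2 - 2*p - 8) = (p - 5)*(p - 4)*(p + 1)*(p + 2)*(p - 4)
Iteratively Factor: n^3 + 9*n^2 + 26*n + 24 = (n + 3)*(n^2 + 6*n + 8) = (n + 2)*(n + 3)*(n + 4)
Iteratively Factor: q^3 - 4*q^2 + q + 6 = (q - 3)*(q^2 - q - 2) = (q - 3)*(q - 2)*(q + 1)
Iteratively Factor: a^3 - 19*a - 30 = (a + 3)*(a^2 - 3*a - 10) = (a + 2)*(a + 3)*(a - 5)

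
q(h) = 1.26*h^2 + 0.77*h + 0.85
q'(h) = 2.52*h + 0.77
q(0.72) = 2.06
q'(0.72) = 2.58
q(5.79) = 47.55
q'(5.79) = 15.36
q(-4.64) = 24.40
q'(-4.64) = -10.92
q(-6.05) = 42.31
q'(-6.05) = -14.48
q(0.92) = 2.62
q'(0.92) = 3.09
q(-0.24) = 0.74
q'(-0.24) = 0.17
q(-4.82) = 26.41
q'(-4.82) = -11.38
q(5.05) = 36.87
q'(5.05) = 13.50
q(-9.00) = 95.98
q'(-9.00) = -21.91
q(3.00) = 14.50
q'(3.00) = 8.33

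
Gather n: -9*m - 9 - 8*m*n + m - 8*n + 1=-8*m + n*(-8*m - 8) - 8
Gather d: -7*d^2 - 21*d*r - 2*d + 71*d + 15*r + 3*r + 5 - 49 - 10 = -7*d^2 + d*(69 - 21*r) + 18*r - 54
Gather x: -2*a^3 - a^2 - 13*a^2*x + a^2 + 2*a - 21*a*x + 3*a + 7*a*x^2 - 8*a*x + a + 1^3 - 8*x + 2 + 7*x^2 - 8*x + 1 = -2*a^3 + 6*a + x^2*(7*a + 7) + x*(-13*a^2 - 29*a - 16) + 4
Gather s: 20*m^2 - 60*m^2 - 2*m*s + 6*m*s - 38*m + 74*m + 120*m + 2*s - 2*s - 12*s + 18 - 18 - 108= -40*m^2 + 156*m + s*(4*m - 12) - 108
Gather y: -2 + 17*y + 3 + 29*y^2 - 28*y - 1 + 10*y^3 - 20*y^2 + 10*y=10*y^3 + 9*y^2 - y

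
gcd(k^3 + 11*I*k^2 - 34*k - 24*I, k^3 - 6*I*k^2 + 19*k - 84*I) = k + 4*I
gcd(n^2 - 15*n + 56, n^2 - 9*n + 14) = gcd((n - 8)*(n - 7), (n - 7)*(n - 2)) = n - 7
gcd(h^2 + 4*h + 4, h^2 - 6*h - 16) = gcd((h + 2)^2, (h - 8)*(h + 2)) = h + 2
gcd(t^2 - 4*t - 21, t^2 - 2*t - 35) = t - 7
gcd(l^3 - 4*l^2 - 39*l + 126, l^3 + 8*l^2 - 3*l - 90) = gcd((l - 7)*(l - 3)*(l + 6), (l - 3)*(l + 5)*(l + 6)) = l^2 + 3*l - 18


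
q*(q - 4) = q^2 - 4*q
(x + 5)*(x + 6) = x^2 + 11*x + 30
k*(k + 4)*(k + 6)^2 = k^4 + 16*k^3 + 84*k^2 + 144*k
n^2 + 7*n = n*(n + 7)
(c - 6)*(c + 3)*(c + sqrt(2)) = c^3 - 3*c^2 + sqrt(2)*c^2 - 18*c - 3*sqrt(2)*c - 18*sqrt(2)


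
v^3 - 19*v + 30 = (v - 3)*(v - 2)*(v + 5)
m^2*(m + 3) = m^3 + 3*m^2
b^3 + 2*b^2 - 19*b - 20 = (b - 4)*(b + 1)*(b + 5)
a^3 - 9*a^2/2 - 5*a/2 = a*(a - 5)*(a + 1/2)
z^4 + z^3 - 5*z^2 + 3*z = z*(z - 1)^2*(z + 3)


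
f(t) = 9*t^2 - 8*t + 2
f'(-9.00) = -170.00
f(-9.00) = 803.00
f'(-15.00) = -278.00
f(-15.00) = 2147.00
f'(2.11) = 29.98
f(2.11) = 25.19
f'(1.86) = 25.48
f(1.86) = 18.26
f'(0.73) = 5.14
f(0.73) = 0.96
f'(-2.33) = -49.94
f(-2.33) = 69.50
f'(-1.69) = -38.42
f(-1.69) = 41.22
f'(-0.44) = -15.92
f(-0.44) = 7.26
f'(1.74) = 23.32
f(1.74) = 15.33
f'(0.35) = -1.70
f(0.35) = 0.30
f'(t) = 18*t - 8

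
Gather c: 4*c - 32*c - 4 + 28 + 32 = 56 - 28*c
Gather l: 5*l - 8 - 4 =5*l - 12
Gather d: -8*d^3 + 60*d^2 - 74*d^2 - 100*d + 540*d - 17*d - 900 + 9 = -8*d^3 - 14*d^2 + 423*d - 891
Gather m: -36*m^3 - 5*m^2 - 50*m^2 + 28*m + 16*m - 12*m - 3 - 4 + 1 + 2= -36*m^3 - 55*m^2 + 32*m - 4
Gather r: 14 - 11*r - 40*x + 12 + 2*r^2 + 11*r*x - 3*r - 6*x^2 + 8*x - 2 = 2*r^2 + r*(11*x - 14) - 6*x^2 - 32*x + 24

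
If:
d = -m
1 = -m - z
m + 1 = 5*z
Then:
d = 1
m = -1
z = 0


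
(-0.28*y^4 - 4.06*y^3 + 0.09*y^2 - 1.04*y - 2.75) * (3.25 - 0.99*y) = 0.2772*y^5 + 3.1094*y^4 - 13.2841*y^3 + 1.3221*y^2 - 0.6575*y - 8.9375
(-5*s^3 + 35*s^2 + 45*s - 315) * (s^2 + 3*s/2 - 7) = -5*s^5 + 55*s^4/2 + 265*s^3/2 - 985*s^2/2 - 1575*s/2 + 2205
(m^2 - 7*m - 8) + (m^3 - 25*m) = m^3 + m^2 - 32*m - 8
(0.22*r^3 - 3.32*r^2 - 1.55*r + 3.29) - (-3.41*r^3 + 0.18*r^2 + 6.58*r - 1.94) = 3.63*r^3 - 3.5*r^2 - 8.13*r + 5.23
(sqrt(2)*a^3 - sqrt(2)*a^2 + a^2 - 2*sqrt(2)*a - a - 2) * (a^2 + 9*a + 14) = sqrt(2)*a^5 + a^4 + 8*sqrt(2)*a^4 + 3*sqrt(2)*a^3 + 8*a^3 - 32*sqrt(2)*a^2 + 3*a^2 - 28*sqrt(2)*a - 32*a - 28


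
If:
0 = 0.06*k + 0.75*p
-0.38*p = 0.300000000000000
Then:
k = 9.87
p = -0.79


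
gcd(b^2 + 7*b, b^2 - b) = b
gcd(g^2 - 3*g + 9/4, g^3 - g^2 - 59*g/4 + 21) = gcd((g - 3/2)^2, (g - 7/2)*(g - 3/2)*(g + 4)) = g - 3/2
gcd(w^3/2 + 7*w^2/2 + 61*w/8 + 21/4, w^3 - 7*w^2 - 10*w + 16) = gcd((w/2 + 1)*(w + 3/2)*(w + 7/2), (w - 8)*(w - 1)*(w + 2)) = w + 2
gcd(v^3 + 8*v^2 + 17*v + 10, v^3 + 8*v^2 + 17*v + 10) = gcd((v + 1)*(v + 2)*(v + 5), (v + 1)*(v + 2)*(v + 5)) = v^3 + 8*v^2 + 17*v + 10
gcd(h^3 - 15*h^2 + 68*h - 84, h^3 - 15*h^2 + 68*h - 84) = h^3 - 15*h^2 + 68*h - 84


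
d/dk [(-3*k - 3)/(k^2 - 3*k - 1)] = 3*(k^2 + 2*k - 2)/(k^4 - 6*k^3 + 7*k^2 + 6*k + 1)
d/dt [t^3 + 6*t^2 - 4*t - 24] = 3*t^2 + 12*t - 4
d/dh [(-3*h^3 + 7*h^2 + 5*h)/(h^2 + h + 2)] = (-3*h^4 - 6*h^3 - 16*h^2 + 28*h + 10)/(h^4 + 2*h^3 + 5*h^2 + 4*h + 4)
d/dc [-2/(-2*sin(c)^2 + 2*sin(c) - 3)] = 4*(-sin(2*c) + cos(c))/(-2*sin(c) - cos(2*c) + 4)^2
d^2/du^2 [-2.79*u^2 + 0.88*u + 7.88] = -5.58000000000000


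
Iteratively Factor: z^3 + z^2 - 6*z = (z - 2)*(z^2 + 3*z) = z*(z - 2)*(z + 3)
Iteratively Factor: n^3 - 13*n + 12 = (n + 4)*(n^2 - 4*n + 3) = (n - 1)*(n + 4)*(n - 3)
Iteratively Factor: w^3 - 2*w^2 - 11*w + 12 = (w - 4)*(w^2 + 2*w - 3) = (w - 4)*(w - 1)*(w + 3)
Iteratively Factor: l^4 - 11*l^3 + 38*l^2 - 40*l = (l - 2)*(l^3 - 9*l^2 + 20*l) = (l - 4)*(l - 2)*(l^2 - 5*l) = (l - 5)*(l - 4)*(l - 2)*(l)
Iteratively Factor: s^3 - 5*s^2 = (s)*(s^2 - 5*s) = s*(s - 5)*(s)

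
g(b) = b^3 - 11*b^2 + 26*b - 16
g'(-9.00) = 467.00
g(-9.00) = -1870.00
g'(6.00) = 2.00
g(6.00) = -40.00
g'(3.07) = -13.27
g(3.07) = -10.92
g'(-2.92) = 115.82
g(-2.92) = -210.61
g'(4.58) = -11.83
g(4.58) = -31.59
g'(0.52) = 15.37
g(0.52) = -5.31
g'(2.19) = -7.79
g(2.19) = -1.31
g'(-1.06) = 52.69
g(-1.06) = -57.11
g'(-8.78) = 450.43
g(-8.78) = -1769.09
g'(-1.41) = 62.98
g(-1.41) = -77.33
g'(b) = 3*b^2 - 22*b + 26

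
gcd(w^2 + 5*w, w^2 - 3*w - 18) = 1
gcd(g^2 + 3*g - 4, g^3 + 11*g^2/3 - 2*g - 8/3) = g^2 + 3*g - 4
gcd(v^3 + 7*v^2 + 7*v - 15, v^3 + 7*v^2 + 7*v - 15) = v^3 + 7*v^2 + 7*v - 15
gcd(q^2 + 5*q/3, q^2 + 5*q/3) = q^2 + 5*q/3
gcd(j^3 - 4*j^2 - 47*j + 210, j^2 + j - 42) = j^2 + j - 42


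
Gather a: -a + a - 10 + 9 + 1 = 0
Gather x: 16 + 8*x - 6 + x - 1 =9*x + 9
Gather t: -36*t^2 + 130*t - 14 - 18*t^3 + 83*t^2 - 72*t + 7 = -18*t^3 + 47*t^2 + 58*t - 7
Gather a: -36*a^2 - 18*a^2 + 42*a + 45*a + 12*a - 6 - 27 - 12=-54*a^2 + 99*a - 45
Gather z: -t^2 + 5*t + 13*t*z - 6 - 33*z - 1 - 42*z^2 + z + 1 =-t^2 + 5*t - 42*z^2 + z*(13*t - 32) - 6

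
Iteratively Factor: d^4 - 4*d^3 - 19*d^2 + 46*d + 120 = (d - 4)*(d^3 - 19*d - 30) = (d - 4)*(d + 3)*(d^2 - 3*d - 10) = (d - 5)*(d - 4)*(d + 3)*(d + 2)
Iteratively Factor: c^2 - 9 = (c + 3)*(c - 3)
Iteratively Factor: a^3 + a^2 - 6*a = (a + 3)*(a^2 - 2*a) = a*(a + 3)*(a - 2)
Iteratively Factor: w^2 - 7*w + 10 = (w - 2)*(w - 5)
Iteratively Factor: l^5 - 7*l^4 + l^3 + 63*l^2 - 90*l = (l - 3)*(l^4 - 4*l^3 - 11*l^2 + 30*l) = l*(l - 3)*(l^3 - 4*l^2 - 11*l + 30) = l*(l - 3)*(l + 3)*(l^2 - 7*l + 10) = l*(l - 5)*(l - 3)*(l + 3)*(l - 2)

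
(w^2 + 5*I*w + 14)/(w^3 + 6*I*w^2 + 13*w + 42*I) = (w - 2*I)/(w^2 - I*w + 6)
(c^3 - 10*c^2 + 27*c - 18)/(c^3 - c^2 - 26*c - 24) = (c^2 - 4*c + 3)/(c^2 + 5*c + 4)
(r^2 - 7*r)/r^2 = (r - 7)/r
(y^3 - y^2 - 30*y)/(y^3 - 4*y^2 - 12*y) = (y + 5)/(y + 2)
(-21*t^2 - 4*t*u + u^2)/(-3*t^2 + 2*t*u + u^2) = (7*t - u)/(t - u)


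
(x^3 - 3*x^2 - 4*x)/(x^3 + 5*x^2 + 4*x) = (x - 4)/(x + 4)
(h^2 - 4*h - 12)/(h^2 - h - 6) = (h - 6)/(h - 3)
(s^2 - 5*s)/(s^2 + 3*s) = (s - 5)/(s + 3)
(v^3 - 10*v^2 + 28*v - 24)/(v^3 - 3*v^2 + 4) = (v - 6)/(v + 1)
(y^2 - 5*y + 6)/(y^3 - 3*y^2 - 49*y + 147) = (y - 2)/(y^2 - 49)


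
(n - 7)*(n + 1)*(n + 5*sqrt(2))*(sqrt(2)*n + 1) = sqrt(2)*n^4 - 6*sqrt(2)*n^3 + 11*n^3 - 66*n^2 - 2*sqrt(2)*n^2 - 77*n - 30*sqrt(2)*n - 35*sqrt(2)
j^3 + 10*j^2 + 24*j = j*(j + 4)*(j + 6)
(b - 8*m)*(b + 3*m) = b^2 - 5*b*m - 24*m^2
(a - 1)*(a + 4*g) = a^2 + 4*a*g - a - 4*g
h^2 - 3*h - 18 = (h - 6)*(h + 3)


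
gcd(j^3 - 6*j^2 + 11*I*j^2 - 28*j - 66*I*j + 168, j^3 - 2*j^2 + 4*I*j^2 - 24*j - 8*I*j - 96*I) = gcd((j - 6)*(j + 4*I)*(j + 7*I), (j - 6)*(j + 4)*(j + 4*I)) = j^2 + j*(-6 + 4*I) - 24*I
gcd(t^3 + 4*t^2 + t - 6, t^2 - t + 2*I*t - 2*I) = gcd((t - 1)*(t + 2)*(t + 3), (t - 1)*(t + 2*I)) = t - 1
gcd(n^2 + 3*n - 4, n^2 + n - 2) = n - 1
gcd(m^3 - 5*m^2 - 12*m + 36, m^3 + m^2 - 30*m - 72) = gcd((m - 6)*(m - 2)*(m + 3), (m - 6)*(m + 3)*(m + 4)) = m^2 - 3*m - 18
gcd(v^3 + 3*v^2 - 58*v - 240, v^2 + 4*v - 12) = v + 6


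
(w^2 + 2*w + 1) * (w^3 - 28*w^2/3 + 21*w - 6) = w^5 - 22*w^4/3 + 10*w^3/3 + 80*w^2/3 + 9*w - 6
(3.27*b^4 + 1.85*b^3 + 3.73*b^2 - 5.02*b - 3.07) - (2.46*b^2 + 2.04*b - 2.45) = 3.27*b^4 + 1.85*b^3 + 1.27*b^2 - 7.06*b - 0.62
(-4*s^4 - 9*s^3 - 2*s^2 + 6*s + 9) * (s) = -4*s^5 - 9*s^4 - 2*s^3 + 6*s^2 + 9*s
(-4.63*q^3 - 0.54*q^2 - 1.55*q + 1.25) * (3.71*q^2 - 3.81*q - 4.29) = -17.1773*q^5 + 15.6369*q^4 + 16.1696*q^3 + 12.8596*q^2 + 1.887*q - 5.3625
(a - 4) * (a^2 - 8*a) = a^3 - 12*a^2 + 32*a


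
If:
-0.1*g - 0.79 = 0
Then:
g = -7.90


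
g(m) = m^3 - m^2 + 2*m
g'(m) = 3*m^2 - 2*m + 2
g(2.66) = 17.07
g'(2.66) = 17.91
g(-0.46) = -1.23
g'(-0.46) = 3.55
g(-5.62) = -220.33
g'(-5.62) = 107.99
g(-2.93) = -39.60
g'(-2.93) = 33.61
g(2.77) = 19.12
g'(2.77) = 19.48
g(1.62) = 4.87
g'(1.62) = 6.63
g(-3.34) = -55.10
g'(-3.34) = 42.15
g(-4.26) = -103.98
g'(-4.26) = 64.96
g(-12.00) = -1896.00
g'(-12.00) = 458.00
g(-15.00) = -3630.00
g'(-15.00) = 707.00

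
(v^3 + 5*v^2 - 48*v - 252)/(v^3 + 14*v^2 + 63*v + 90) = (v^2 - v - 42)/(v^2 + 8*v + 15)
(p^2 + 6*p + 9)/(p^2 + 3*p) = (p + 3)/p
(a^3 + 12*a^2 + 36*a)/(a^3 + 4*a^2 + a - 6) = a*(a^2 + 12*a + 36)/(a^3 + 4*a^2 + a - 6)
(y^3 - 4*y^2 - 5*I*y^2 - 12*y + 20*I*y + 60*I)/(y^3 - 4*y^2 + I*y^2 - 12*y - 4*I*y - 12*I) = (y - 5*I)/(y + I)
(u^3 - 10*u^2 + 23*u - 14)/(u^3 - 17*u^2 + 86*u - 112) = (u - 1)/(u - 8)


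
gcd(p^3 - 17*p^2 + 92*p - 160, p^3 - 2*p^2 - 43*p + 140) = p^2 - 9*p + 20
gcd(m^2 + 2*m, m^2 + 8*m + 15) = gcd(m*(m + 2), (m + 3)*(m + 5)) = 1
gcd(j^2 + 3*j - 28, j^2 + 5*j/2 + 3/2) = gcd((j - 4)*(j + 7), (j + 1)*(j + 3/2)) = 1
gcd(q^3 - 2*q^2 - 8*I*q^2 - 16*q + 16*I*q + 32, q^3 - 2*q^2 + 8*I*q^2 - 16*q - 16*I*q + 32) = q - 2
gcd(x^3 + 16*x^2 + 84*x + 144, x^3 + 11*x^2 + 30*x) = x + 6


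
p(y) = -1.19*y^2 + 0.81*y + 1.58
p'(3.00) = -6.33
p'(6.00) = -13.47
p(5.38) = -28.51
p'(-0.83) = 2.79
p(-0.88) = -0.05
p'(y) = 0.81 - 2.38*y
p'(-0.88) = 2.90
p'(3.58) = -7.71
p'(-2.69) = 7.21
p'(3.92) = -8.52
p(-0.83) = 0.09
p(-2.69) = -9.21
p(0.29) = 1.71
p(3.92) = -13.53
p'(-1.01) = 3.21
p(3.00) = -6.70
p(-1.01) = -0.45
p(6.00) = -36.40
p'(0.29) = 0.12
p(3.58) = -10.77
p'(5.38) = -11.99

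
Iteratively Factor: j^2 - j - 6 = (j - 3)*(j + 2)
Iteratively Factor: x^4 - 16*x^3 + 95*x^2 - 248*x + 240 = (x - 4)*(x^3 - 12*x^2 + 47*x - 60) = (x - 4)*(x - 3)*(x^2 - 9*x + 20) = (x - 5)*(x - 4)*(x - 3)*(x - 4)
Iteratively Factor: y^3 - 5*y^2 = (y)*(y^2 - 5*y) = y*(y - 5)*(y)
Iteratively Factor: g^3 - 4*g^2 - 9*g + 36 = (g + 3)*(g^2 - 7*g + 12) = (g - 4)*(g + 3)*(g - 3)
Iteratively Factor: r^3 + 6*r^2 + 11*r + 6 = (r + 2)*(r^2 + 4*r + 3) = (r + 1)*(r + 2)*(r + 3)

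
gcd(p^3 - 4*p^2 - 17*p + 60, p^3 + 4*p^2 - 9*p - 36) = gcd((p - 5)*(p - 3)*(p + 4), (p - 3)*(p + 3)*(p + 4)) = p^2 + p - 12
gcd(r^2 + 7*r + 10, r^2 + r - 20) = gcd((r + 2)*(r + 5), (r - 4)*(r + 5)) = r + 5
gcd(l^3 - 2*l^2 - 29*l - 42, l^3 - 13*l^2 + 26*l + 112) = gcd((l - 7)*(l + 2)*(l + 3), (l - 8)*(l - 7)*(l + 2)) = l^2 - 5*l - 14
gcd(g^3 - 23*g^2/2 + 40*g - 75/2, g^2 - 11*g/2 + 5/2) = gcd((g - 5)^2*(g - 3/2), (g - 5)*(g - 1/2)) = g - 5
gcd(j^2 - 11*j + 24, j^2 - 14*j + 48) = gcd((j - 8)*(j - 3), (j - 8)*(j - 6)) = j - 8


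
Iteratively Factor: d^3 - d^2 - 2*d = (d)*(d^2 - d - 2) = d*(d - 2)*(d + 1)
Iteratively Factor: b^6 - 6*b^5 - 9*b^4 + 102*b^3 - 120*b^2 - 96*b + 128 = (b - 1)*(b^5 - 5*b^4 - 14*b^3 + 88*b^2 - 32*b - 128) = (b - 4)*(b - 1)*(b^4 - b^3 - 18*b^2 + 16*b + 32) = (b - 4)^2*(b - 1)*(b^3 + 3*b^2 - 6*b - 8) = (b - 4)^2*(b - 1)*(b + 1)*(b^2 + 2*b - 8) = (b - 4)^2*(b - 1)*(b + 1)*(b + 4)*(b - 2)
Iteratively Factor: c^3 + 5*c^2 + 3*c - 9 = (c + 3)*(c^2 + 2*c - 3) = (c - 1)*(c + 3)*(c + 3)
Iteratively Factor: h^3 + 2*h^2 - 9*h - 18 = (h + 2)*(h^2 - 9) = (h - 3)*(h + 2)*(h + 3)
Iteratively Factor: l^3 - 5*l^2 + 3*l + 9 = (l - 3)*(l^2 - 2*l - 3) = (l - 3)*(l + 1)*(l - 3)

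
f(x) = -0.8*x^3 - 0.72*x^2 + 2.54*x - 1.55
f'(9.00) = -204.82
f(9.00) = -620.21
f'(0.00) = 2.54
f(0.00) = -1.55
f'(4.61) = -55.10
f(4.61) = -83.52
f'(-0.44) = 2.71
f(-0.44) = -2.74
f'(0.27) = 1.98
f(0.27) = -0.93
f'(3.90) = -39.58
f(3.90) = -50.05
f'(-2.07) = -4.76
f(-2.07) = -2.80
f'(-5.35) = -58.45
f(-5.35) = 86.76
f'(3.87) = -38.98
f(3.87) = -48.87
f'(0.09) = 2.39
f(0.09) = -1.33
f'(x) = -2.4*x^2 - 1.44*x + 2.54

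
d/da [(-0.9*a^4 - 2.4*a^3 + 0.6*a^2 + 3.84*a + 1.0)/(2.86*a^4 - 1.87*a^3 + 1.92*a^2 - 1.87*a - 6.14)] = (8.547*a^6 - 6.888*a^5 - 31.3842*a^4 + 34.0016*a^3 + 41.3232*a^2 - 11.208*a - 21.7076)/(8.1796*a^8 - 10.6964*a^7 + 14.4793*a^6 - 17.8772*a^5 - 24.4406*a^4 + 15.7828*a^3 - 20.0807*a^2 + 22.9636*a + 37.6996)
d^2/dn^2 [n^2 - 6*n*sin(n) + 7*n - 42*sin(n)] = 6*n*sin(n) + 42*sin(n) - 12*cos(n) + 2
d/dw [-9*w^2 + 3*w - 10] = 3 - 18*w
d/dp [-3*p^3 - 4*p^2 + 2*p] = -9*p^2 - 8*p + 2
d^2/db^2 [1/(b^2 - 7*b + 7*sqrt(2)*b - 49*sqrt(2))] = 2*(-b^2 - 7*sqrt(2)*b + 7*b + (2*b - 7 + 7*sqrt(2))^2 + 49*sqrt(2))/(b^2 - 7*b + 7*sqrt(2)*b - 49*sqrt(2))^3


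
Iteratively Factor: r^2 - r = (r - 1)*(r)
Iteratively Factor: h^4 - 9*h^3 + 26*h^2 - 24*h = (h - 2)*(h^3 - 7*h^2 + 12*h) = (h - 4)*(h - 2)*(h^2 - 3*h) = h*(h - 4)*(h - 2)*(h - 3)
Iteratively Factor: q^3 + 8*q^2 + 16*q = (q + 4)*(q^2 + 4*q) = (q + 4)^2*(q)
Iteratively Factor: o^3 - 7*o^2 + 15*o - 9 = (o - 3)*(o^2 - 4*o + 3) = (o - 3)^2*(o - 1)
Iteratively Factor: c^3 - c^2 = (c - 1)*(c^2) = c*(c - 1)*(c)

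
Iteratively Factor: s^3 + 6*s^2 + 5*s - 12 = (s + 4)*(s^2 + 2*s - 3) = (s - 1)*(s + 4)*(s + 3)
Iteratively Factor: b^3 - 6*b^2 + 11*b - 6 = (b - 2)*(b^2 - 4*b + 3) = (b - 3)*(b - 2)*(b - 1)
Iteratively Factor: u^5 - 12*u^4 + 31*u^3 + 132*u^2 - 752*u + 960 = (u - 4)*(u^4 - 8*u^3 - u^2 + 128*u - 240) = (u - 5)*(u - 4)*(u^3 - 3*u^2 - 16*u + 48) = (u - 5)*(u - 4)^2*(u^2 + u - 12) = (u - 5)*(u - 4)^2*(u - 3)*(u + 4)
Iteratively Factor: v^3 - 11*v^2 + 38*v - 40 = (v - 2)*(v^2 - 9*v + 20) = (v - 5)*(v - 2)*(v - 4)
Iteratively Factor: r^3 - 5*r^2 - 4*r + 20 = (r + 2)*(r^2 - 7*r + 10) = (r - 5)*(r + 2)*(r - 2)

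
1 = 1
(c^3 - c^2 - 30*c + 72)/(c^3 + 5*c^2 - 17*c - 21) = (c^2 + 2*c - 24)/(c^2 + 8*c + 7)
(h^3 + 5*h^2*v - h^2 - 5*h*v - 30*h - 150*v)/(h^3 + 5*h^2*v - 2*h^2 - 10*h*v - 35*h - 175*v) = (h - 6)/(h - 7)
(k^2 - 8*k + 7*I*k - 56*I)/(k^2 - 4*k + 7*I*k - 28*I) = (k - 8)/(k - 4)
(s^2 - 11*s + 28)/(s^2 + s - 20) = (s - 7)/(s + 5)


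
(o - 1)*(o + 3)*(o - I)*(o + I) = o^4 + 2*o^3 - 2*o^2 + 2*o - 3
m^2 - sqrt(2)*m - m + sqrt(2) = (m - 1)*(m - sqrt(2))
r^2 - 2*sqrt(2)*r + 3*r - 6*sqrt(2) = (r + 3)*(r - 2*sqrt(2))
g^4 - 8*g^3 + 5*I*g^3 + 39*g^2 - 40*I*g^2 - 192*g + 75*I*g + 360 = (g - 5)*(g - 3)*(g - 3*I)*(g + 8*I)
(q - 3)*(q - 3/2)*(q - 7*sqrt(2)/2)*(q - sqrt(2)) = q^4 - 9*sqrt(2)*q^3/2 - 9*q^3/2 + 23*q^2/2 + 81*sqrt(2)*q^2/4 - 63*q/2 - 81*sqrt(2)*q/4 + 63/2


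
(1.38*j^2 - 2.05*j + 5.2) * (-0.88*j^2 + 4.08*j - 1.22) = -1.2144*j^4 + 7.4344*j^3 - 14.6236*j^2 + 23.717*j - 6.344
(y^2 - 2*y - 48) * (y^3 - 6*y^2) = y^5 - 8*y^4 - 36*y^3 + 288*y^2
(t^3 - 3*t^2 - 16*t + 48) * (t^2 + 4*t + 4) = t^5 + t^4 - 24*t^3 - 28*t^2 + 128*t + 192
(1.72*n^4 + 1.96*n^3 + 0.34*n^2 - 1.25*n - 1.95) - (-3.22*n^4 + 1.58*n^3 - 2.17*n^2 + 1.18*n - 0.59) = 4.94*n^4 + 0.38*n^3 + 2.51*n^2 - 2.43*n - 1.36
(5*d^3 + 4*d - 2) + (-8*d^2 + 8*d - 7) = 5*d^3 - 8*d^2 + 12*d - 9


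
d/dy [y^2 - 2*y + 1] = 2*y - 2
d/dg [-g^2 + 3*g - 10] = 3 - 2*g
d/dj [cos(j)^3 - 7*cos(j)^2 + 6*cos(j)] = (-3*cos(j)^2 + 14*cos(j) - 6)*sin(j)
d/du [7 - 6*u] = -6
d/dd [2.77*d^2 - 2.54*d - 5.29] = 5.54*d - 2.54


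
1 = 1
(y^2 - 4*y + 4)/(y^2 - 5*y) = (y^2 - 4*y + 4)/(y*(y - 5))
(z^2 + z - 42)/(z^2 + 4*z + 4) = (z^2 + z - 42)/(z^2 + 4*z + 4)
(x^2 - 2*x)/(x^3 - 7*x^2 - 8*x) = (2 - x)/(-x^2 + 7*x + 8)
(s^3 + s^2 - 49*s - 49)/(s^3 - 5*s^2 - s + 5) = (s^2 - 49)/(s^2 - 6*s + 5)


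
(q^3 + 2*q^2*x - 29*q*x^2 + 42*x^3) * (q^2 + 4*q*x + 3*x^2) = q^5 + 6*q^4*x - 18*q^3*x^2 - 68*q^2*x^3 + 81*q*x^4 + 126*x^5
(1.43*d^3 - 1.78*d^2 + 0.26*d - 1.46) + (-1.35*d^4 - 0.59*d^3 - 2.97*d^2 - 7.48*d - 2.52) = -1.35*d^4 + 0.84*d^3 - 4.75*d^2 - 7.22*d - 3.98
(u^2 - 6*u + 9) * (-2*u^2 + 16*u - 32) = -2*u^4 + 28*u^3 - 146*u^2 + 336*u - 288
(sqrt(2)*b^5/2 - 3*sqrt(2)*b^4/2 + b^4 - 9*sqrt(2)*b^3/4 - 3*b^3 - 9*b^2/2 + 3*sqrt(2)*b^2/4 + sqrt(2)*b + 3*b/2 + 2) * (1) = sqrt(2)*b^5/2 - 3*sqrt(2)*b^4/2 + b^4 - 9*sqrt(2)*b^3/4 - 3*b^3 - 9*b^2/2 + 3*sqrt(2)*b^2/4 + sqrt(2)*b + 3*b/2 + 2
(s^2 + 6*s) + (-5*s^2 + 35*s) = -4*s^2 + 41*s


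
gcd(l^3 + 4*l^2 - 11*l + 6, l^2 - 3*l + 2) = l - 1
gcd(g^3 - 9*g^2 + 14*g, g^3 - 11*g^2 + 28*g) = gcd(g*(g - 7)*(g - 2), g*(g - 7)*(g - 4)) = g^2 - 7*g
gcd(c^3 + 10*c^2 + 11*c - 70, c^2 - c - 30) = c + 5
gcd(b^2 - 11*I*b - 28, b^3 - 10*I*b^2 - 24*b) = b - 4*I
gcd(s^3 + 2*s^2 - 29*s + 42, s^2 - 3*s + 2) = s - 2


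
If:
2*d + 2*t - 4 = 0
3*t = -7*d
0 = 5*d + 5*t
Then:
No Solution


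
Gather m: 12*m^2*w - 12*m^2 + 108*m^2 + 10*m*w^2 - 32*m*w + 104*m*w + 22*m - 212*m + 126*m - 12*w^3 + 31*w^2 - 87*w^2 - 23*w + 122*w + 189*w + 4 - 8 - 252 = m^2*(12*w + 96) + m*(10*w^2 + 72*w - 64) - 12*w^3 - 56*w^2 + 288*w - 256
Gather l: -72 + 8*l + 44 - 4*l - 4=4*l - 32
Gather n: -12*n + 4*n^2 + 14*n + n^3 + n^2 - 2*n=n^3 + 5*n^2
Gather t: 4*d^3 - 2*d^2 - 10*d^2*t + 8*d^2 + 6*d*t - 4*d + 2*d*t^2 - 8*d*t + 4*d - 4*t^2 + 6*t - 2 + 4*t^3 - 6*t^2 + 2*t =4*d^3 + 6*d^2 + 4*t^3 + t^2*(2*d - 10) + t*(-10*d^2 - 2*d + 8) - 2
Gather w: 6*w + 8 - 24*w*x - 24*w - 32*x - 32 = w*(-24*x - 18) - 32*x - 24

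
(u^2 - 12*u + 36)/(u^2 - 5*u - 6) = (u - 6)/(u + 1)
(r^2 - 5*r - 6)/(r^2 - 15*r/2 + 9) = 2*(r + 1)/(2*r - 3)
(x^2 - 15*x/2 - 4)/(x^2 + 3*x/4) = 2*(2*x^2 - 15*x - 8)/(x*(4*x + 3))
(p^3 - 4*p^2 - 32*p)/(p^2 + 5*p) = (p^2 - 4*p - 32)/(p + 5)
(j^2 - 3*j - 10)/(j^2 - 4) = (j - 5)/(j - 2)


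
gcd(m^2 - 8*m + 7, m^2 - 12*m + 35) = m - 7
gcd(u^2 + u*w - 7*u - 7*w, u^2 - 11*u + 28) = u - 7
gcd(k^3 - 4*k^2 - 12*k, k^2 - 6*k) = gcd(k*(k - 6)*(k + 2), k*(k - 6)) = k^2 - 6*k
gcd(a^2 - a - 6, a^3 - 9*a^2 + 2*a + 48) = a^2 - a - 6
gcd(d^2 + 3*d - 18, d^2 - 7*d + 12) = d - 3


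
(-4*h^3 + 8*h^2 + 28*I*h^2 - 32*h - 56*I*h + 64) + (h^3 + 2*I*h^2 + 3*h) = -3*h^3 + 8*h^2 + 30*I*h^2 - 29*h - 56*I*h + 64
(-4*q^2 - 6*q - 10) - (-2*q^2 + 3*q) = -2*q^2 - 9*q - 10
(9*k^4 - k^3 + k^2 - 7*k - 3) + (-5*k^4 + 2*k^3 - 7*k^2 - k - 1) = 4*k^4 + k^3 - 6*k^2 - 8*k - 4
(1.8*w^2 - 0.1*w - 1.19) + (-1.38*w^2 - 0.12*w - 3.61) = 0.42*w^2 - 0.22*w - 4.8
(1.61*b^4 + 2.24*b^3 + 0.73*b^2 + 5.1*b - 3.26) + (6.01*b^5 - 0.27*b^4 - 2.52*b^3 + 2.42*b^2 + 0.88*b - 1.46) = 6.01*b^5 + 1.34*b^4 - 0.28*b^3 + 3.15*b^2 + 5.98*b - 4.72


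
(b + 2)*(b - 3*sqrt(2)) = b^2 - 3*sqrt(2)*b + 2*b - 6*sqrt(2)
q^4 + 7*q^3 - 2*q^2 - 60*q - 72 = (q - 3)*(q + 2)^2*(q + 6)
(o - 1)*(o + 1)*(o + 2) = o^3 + 2*o^2 - o - 2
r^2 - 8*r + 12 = (r - 6)*(r - 2)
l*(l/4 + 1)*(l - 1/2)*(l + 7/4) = l^4/4 + 21*l^3/16 + 33*l^2/32 - 7*l/8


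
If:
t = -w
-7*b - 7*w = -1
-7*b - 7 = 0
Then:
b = -1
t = -8/7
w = 8/7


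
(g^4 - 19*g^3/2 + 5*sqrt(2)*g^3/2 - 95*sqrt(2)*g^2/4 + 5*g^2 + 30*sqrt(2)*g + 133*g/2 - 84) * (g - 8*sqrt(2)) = g^5 - 19*g^4/2 - 11*sqrt(2)*g^4/2 - 35*g^3 + 209*sqrt(2)*g^3/4 - 10*sqrt(2)*g^2 + 893*g^2/2 - 532*sqrt(2)*g - 564*g + 672*sqrt(2)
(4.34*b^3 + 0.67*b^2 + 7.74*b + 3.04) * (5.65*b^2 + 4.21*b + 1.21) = 24.521*b^5 + 22.0569*b^4 + 51.8031*b^3 + 50.5721*b^2 + 22.1638*b + 3.6784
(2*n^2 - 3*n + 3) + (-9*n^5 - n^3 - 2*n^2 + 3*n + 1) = -9*n^5 - n^3 + 4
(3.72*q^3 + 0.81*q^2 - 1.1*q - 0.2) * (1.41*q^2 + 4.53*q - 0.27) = 5.2452*q^5 + 17.9937*q^4 + 1.1139*q^3 - 5.4837*q^2 - 0.609*q + 0.054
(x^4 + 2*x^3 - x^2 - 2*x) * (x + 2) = x^5 + 4*x^4 + 3*x^3 - 4*x^2 - 4*x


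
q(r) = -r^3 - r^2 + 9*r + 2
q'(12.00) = -447.00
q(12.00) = -1762.00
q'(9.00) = -252.00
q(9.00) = -727.00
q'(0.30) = 8.13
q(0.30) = 4.58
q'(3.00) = -24.00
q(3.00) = -7.00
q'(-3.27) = -16.54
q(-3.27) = -3.16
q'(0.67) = 6.31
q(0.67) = 7.28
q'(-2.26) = -1.80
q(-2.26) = -11.90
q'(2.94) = -22.81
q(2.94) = -5.60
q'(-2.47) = -4.36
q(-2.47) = -11.26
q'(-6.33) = -98.55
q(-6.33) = 158.60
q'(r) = -3*r^2 - 2*r + 9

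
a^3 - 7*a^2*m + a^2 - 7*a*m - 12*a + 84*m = (a - 3)*(a + 4)*(a - 7*m)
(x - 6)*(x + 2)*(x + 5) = x^3 + x^2 - 32*x - 60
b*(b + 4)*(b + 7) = b^3 + 11*b^2 + 28*b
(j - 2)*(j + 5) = j^2 + 3*j - 10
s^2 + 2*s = s*(s + 2)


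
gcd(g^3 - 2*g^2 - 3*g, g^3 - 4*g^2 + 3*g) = g^2 - 3*g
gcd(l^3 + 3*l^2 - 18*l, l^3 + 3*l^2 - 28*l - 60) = l + 6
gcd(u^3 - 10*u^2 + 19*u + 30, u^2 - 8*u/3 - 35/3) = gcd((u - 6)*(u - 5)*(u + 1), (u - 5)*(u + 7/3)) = u - 5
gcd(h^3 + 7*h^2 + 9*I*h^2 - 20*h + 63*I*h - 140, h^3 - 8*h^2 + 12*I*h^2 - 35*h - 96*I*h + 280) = h + 5*I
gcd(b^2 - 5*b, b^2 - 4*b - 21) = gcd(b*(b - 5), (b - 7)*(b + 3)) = 1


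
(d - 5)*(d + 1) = d^2 - 4*d - 5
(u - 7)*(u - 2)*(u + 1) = u^3 - 8*u^2 + 5*u + 14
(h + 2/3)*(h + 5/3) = h^2 + 7*h/3 + 10/9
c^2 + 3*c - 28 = (c - 4)*(c + 7)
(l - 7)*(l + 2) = l^2 - 5*l - 14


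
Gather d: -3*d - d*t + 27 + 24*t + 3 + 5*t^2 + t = d*(-t - 3) + 5*t^2 + 25*t + 30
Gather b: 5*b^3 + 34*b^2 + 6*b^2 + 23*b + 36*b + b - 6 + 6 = 5*b^3 + 40*b^2 + 60*b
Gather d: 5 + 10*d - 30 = 10*d - 25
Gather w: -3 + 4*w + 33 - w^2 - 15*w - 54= -w^2 - 11*w - 24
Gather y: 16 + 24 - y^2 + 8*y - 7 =-y^2 + 8*y + 33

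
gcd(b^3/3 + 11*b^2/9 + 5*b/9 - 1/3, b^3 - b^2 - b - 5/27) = 1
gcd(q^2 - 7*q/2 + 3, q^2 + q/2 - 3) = q - 3/2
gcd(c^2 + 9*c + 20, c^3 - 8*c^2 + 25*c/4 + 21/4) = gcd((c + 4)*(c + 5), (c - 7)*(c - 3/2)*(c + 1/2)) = 1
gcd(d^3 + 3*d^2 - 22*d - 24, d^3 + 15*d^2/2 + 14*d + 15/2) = d + 1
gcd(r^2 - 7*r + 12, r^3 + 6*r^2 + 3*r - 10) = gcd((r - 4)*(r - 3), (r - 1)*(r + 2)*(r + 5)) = 1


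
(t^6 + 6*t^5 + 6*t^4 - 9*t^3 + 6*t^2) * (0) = 0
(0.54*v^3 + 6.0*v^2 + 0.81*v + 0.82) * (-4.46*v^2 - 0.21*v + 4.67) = -2.4084*v^5 - 26.8734*v^4 - 2.3508*v^3 + 24.1927*v^2 + 3.6105*v + 3.8294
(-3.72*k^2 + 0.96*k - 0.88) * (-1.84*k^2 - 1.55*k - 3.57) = 6.8448*k^4 + 3.9996*k^3 + 13.4116*k^2 - 2.0632*k + 3.1416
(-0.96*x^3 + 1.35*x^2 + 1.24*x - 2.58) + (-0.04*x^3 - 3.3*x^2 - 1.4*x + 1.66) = -1.0*x^3 - 1.95*x^2 - 0.16*x - 0.92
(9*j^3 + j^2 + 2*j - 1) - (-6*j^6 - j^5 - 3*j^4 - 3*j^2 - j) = 6*j^6 + j^5 + 3*j^4 + 9*j^3 + 4*j^2 + 3*j - 1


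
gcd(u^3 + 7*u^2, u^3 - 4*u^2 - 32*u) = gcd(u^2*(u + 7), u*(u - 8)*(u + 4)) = u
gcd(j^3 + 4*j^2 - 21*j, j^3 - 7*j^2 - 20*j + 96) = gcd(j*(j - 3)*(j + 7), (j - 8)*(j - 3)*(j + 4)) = j - 3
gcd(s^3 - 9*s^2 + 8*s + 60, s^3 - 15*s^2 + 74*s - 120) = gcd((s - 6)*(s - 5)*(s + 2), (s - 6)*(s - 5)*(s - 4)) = s^2 - 11*s + 30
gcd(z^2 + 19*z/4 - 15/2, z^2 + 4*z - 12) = z + 6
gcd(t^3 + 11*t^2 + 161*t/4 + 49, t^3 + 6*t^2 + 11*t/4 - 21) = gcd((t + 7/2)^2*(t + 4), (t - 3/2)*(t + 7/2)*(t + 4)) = t^2 + 15*t/2 + 14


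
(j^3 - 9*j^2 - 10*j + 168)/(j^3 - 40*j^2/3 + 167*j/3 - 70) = 3*(j^2 - 3*j - 28)/(3*j^2 - 22*j + 35)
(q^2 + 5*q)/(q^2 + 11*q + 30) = q/(q + 6)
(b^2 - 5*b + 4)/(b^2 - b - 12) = (b - 1)/(b + 3)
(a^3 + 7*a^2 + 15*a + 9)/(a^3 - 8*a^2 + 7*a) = (a^3 + 7*a^2 + 15*a + 9)/(a*(a^2 - 8*a + 7))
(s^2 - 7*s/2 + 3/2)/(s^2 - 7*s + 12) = (s - 1/2)/(s - 4)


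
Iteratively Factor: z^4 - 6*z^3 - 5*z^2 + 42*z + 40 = (z + 2)*(z^3 - 8*z^2 + 11*z + 20) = (z + 1)*(z + 2)*(z^2 - 9*z + 20) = (z - 4)*(z + 1)*(z + 2)*(z - 5)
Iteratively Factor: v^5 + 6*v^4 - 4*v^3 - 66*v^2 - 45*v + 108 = (v + 3)*(v^4 + 3*v^3 - 13*v^2 - 27*v + 36) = (v + 3)*(v + 4)*(v^3 - v^2 - 9*v + 9) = (v + 3)^2*(v + 4)*(v^2 - 4*v + 3) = (v - 3)*(v + 3)^2*(v + 4)*(v - 1)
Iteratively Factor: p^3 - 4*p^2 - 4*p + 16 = (p - 2)*(p^2 - 2*p - 8) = (p - 2)*(p + 2)*(p - 4)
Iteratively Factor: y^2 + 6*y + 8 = (y + 2)*(y + 4)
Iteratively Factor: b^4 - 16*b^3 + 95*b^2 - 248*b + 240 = (b - 4)*(b^3 - 12*b^2 + 47*b - 60) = (b - 5)*(b - 4)*(b^2 - 7*b + 12) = (b - 5)*(b - 4)*(b - 3)*(b - 4)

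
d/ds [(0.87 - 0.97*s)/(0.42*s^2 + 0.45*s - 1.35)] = (0.4074*s^2 - 0.7308*s + 0.918)/(0.1764*s^4 + 0.378*s^3 - 0.9315*s^2 - 1.215*s + 1.8225)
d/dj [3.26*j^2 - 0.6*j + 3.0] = 6.52*j - 0.6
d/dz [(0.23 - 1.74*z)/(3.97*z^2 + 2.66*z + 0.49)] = (6.9078*z^2 - 1.8262*z - 1.4644)/(15.7609*z^4 + 21.1204*z^3 + 10.9662*z^2 + 2.6068*z + 0.2401)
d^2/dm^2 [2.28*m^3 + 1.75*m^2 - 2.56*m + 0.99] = 13.68*m + 3.5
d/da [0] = 0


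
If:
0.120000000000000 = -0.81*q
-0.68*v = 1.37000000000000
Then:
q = -0.15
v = -2.01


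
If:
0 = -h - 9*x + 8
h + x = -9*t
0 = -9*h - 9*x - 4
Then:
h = -3/2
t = 4/81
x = 19/18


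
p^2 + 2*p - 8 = (p - 2)*(p + 4)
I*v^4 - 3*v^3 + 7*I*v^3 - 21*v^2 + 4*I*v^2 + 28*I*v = v*(v + 7)*(v + 4*I)*(I*v + 1)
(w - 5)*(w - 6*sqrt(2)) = w^2 - 6*sqrt(2)*w - 5*w + 30*sqrt(2)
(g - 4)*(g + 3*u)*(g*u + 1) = g^3*u + 3*g^2*u^2 - 4*g^2*u + g^2 - 12*g*u^2 + 3*g*u - 4*g - 12*u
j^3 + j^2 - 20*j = j*(j - 4)*(j + 5)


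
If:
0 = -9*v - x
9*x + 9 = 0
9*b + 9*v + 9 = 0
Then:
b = -10/9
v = 1/9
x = -1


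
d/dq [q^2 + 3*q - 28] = 2*q + 3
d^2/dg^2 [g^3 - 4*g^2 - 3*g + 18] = 6*g - 8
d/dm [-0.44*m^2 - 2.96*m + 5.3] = -0.88*m - 2.96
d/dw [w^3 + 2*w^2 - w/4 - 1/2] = 3*w^2 + 4*w - 1/4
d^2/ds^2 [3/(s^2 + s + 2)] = 6*(-s^2 - s + (2*s + 1)^2 - 2)/(s^2 + s + 2)^3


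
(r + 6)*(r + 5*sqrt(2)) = r^2 + 6*r + 5*sqrt(2)*r + 30*sqrt(2)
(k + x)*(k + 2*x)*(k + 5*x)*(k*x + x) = k^4*x + 8*k^3*x^2 + k^3*x + 17*k^2*x^3 + 8*k^2*x^2 + 10*k*x^4 + 17*k*x^3 + 10*x^4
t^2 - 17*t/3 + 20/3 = (t - 4)*(t - 5/3)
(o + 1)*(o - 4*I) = o^2 + o - 4*I*o - 4*I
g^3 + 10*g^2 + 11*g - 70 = (g - 2)*(g + 5)*(g + 7)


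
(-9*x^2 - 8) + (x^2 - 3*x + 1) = -8*x^2 - 3*x - 7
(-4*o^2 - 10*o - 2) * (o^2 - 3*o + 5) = -4*o^4 + 2*o^3 + 8*o^2 - 44*o - 10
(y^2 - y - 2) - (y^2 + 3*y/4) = -7*y/4 - 2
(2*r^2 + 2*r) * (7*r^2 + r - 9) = 14*r^4 + 16*r^3 - 16*r^2 - 18*r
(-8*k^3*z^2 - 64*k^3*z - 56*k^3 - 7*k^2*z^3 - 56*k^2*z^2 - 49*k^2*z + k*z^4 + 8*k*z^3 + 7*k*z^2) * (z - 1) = -8*k^3*z^3 - 56*k^3*z^2 + 8*k^3*z + 56*k^3 - 7*k^2*z^4 - 49*k^2*z^3 + 7*k^2*z^2 + 49*k^2*z + k*z^5 + 7*k*z^4 - k*z^3 - 7*k*z^2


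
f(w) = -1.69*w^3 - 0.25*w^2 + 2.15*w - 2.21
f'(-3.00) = -41.98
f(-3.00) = 34.72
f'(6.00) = -183.37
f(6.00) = -363.35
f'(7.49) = -286.02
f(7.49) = -710.25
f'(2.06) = -20.40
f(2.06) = -13.62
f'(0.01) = 2.14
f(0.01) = -2.19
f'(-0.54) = 0.94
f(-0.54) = -3.18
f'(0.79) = -1.41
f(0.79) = -1.50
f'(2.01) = -19.34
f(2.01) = -12.62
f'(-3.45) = -56.47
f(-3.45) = 56.79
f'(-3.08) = -44.41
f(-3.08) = 38.18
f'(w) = -5.07*w^2 - 0.5*w + 2.15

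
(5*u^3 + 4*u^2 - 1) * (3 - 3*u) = -15*u^4 + 3*u^3 + 12*u^2 + 3*u - 3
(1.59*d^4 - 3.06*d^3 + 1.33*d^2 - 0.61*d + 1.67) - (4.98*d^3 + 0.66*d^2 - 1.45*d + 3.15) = 1.59*d^4 - 8.04*d^3 + 0.67*d^2 + 0.84*d - 1.48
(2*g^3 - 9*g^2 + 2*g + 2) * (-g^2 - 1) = -2*g^5 + 9*g^4 - 4*g^3 + 7*g^2 - 2*g - 2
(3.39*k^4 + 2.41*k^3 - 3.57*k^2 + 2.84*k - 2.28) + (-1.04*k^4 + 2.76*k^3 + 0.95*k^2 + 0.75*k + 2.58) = 2.35*k^4 + 5.17*k^3 - 2.62*k^2 + 3.59*k + 0.3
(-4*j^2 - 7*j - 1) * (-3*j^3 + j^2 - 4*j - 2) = 12*j^5 + 17*j^4 + 12*j^3 + 35*j^2 + 18*j + 2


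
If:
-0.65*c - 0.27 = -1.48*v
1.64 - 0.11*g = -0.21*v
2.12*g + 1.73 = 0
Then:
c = -19.17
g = -0.82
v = -8.24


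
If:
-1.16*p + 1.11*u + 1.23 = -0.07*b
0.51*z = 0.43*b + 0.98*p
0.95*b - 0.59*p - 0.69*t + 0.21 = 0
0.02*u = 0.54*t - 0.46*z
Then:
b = 0.743504722474449*z - 0.194990077851986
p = 0.194176499322436*z + 0.0855568708942386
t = 0.857630944565926*z - 0.0372740982420102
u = 0.156035503280013*z - 1.00640065253427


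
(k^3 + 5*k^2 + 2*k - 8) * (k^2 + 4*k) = k^5 + 9*k^4 + 22*k^3 - 32*k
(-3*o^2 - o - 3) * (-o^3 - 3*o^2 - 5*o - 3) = 3*o^5 + 10*o^4 + 21*o^3 + 23*o^2 + 18*o + 9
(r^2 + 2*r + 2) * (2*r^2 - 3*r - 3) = 2*r^4 + r^3 - 5*r^2 - 12*r - 6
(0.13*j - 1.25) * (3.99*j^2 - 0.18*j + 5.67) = 0.5187*j^3 - 5.0109*j^2 + 0.9621*j - 7.0875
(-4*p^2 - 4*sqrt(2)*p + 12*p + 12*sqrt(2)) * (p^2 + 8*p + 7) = -4*p^4 - 20*p^3 - 4*sqrt(2)*p^3 - 20*sqrt(2)*p^2 + 68*p^2 + 84*p + 68*sqrt(2)*p + 84*sqrt(2)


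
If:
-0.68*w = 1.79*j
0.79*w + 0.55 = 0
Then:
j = 0.26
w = -0.70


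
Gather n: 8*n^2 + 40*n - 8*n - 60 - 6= 8*n^2 + 32*n - 66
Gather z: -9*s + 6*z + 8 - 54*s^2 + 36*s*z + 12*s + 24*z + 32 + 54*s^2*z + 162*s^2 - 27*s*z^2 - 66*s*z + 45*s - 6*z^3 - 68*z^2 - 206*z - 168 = 108*s^2 + 48*s - 6*z^3 + z^2*(-27*s - 68) + z*(54*s^2 - 30*s - 176) - 128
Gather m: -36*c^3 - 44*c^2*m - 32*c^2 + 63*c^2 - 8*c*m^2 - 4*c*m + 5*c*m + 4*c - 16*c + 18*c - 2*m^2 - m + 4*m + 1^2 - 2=-36*c^3 + 31*c^2 + 6*c + m^2*(-8*c - 2) + m*(-44*c^2 + c + 3) - 1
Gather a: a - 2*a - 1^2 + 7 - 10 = -a - 4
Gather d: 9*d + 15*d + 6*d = 30*d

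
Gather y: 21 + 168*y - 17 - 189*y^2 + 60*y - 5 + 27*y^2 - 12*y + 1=-162*y^2 + 216*y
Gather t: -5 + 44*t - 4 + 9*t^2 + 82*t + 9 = 9*t^2 + 126*t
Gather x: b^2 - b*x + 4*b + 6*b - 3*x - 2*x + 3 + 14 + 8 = b^2 + 10*b + x*(-b - 5) + 25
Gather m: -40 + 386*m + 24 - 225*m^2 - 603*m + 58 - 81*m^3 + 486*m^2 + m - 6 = -81*m^3 + 261*m^2 - 216*m + 36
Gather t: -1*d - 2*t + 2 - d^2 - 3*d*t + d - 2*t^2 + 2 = -d^2 - 2*t^2 + t*(-3*d - 2) + 4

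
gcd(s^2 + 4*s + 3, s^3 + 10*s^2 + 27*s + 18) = s^2 + 4*s + 3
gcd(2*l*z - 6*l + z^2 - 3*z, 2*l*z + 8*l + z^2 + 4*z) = 2*l + z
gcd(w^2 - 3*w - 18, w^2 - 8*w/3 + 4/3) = 1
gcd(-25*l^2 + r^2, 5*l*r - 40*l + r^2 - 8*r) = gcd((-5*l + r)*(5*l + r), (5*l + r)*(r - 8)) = 5*l + r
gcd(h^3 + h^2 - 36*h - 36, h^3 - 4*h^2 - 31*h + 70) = 1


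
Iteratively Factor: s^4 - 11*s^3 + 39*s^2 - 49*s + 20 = (s - 1)*(s^3 - 10*s^2 + 29*s - 20) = (s - 5)*(s - 1)*(s^2 - 5*s + 4) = (s - 5)*(s - 4)*(s - 1)*(s - 1)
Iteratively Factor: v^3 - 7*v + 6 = (v + 3)*(v^2 - 3*v + 2) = (v - 1)*(v + 3)*(v - 2)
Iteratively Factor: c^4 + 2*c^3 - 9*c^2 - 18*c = (c + 3)*(c^3 - c^2 - 6*c) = c*(c + 3)*(c^2 - c - 6) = c*(c - 3)*(c + 3)*(c + 2)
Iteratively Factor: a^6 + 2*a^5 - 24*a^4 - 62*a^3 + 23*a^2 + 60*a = (a)*(a^5 + 2*a^4 - 24*a^3 - 62*a^2 + 23*a + 60) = a*(a + 3)*(a^4 - a^3 - 21*a^2 + a + 20) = a*(a - 5)*(a + 3)*(a^3 + 4*a^2 - a - 4) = a*(a - 5)*(a + 1)*(a + 3)*(a^2 + 3*a - 4) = a*(a - 5)*(a - 1)*(a + 1)*(a + 3)*(a + 4)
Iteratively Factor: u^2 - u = (u)*(u - 1)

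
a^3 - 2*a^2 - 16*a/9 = a*(a - 8/3)*(a + 2/3)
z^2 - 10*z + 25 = (z - 5)^2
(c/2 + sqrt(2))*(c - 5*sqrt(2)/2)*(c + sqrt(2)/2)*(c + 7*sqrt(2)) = c^4/2 + 7*sqrt(2)*c^3/2 - 21*c^2/4 - 157*sqrt(2)*c/4 - 35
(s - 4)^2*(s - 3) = s^3 - 11*s^2 + 40*s - 48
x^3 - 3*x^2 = x^2*(x - 3)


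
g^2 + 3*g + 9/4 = (g + 3/2)^2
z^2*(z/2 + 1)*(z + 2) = z^4/2 + 2*z^3 + 2*z^2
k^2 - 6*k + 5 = (k - 5)*(k - 1)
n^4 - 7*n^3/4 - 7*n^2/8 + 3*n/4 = n*(n - 2)*(n - 1/2)*(n + 3/4)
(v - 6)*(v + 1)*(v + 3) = v^3 - 2*v^2 - 21*v - 18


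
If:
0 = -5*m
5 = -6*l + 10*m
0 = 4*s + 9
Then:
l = -5/6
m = 0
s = -9/4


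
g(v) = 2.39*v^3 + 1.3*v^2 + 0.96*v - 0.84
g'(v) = 7.17*v^2 + 2.6*v + 0.96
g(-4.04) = -141.10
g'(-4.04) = 107.48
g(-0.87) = -2.27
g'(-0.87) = 4.12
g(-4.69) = -223.30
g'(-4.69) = 146.48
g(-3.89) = -125.59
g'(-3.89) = 99.34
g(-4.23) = -162.53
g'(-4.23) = 118.25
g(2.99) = 77.54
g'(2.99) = 72.83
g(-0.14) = -0.96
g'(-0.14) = 0.74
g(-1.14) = -3.79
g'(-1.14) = 7.31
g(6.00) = 567.96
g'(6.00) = 274.68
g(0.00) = -0.84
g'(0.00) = 0.96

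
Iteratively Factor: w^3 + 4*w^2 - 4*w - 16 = (w + 4)*(w^2 - 4) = (w - 2)*(w + 4)*(w + 2)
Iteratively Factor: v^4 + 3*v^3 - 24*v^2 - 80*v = (v)*(v^3 + 3*v^2 - 24*v - 80) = v*(v + 4)*(v^2 - v - 20) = v*(v + 4)^2*(v - 5)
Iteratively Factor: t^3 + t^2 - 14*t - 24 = (t + 3)*(t^2 - 2*t - 8) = (t + 2)*(t + 3)*(t - 4)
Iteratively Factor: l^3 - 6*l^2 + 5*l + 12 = (l - 4)*(l^2 - 2*l - 3) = (l - 4)*(l + 1)*(l - 3)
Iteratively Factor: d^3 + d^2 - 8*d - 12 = (d - 3)*(d^2 + 4*d + 4) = (d - 3)*(d + 2)*(d + 2)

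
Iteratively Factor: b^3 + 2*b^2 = (b + 2)*(b^2) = b*(b + 2)*(b)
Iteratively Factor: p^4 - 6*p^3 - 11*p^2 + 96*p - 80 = (p - 4)*(p^3 - 2*p^2 - 19*p + 20) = (p - 4)*(p - 1)*(p^2 - p - 20) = (p - 5)*(p - 4)*(p - 1)*(p + 4)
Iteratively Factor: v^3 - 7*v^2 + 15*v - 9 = (v - 3)*(v^2 - 4*v + 3) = (v - 3)*(v - 1)*(v - 3)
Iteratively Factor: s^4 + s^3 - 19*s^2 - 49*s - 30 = (s + 1)*(s^3 - 19*s - 30) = (s + 1)*(s + 2)*(s^2 - 2*s - 15) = (s + 1)*(s + 2)*(s + 3)*(s - 5)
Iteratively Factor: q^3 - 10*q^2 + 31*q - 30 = (q - 3)*(q^2 - 7*q + 10) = (q - 5)*(q - 3)*(q - 2)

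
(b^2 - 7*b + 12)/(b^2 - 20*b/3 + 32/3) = 3*(b - 3)/(3*b - 8)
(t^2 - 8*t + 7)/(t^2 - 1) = (t - 7)/(t + 1)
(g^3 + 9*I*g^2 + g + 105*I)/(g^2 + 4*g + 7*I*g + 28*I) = (g^2 + 2*I*g + 15)/(g + 4)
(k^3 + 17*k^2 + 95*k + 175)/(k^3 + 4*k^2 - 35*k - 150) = (k + 7)/(k - 6)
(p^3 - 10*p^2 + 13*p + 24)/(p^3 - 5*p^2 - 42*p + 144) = (p + 1)/(p + 6)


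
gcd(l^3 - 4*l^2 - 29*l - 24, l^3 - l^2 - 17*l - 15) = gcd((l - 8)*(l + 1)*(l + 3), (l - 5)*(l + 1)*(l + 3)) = l^2 + 4*l + 3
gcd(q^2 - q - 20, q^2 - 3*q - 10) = q - 5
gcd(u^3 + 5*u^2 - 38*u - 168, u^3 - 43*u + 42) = u^2 + u - 42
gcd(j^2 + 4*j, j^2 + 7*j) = j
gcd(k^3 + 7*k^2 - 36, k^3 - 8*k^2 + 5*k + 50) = 1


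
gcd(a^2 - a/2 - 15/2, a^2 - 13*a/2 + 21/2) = a - 3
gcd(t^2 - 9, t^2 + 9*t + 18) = t + 3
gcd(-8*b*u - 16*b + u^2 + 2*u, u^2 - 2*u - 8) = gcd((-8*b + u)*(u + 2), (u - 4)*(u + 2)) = u + 2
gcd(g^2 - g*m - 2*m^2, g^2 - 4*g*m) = 1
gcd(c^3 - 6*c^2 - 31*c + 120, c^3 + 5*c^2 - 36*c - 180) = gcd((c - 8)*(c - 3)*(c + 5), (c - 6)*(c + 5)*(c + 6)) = c + 5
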